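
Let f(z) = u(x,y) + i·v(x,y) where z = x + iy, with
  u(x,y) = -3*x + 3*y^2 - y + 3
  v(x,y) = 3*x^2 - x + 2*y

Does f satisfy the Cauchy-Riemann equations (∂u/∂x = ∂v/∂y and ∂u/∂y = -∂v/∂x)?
∂u/∂x = -3
∂v/∂y = 2
∂u/∂y = 6*y - 1
∂v/∂x = 6*x - 1
∂u/∂x ≠ ∂v/∂y and ∂u/∂y ≠ -∂v/∂x; the Cauchy-Riemann equations are not satisfied, so f is not analytic.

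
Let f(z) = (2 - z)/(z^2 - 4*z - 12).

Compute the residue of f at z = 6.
Write f(z) = P(z)/Q(z) with P(z) = 2 - z and Q(z) = z^2 - 4*z - 12.
The denominator factors as Q(z) = (z - 6)*(z + 2), so z = 6 is a simple zero of Q and P is analytic there; z = 6 is therefore a simple pole and
  Res(f, z₀) = P(z₀)/Q'(z₀).

Q'(z) = 2*z - 4, so Q'(6) = 8.
P(6) = -4.

Res(f, 6) = (-4)/(8) = -1/2

Final answer: -1/2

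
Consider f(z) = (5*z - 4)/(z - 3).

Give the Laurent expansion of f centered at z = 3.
Put w = z - (3), i.e. z = w + 3. The denominator is w, so it suffices to rewrite the numerator in powers of w.

P(z) = 5*z - 4
P(w + 3) = 11 + 5*w

Dividing each term by w:
  f = 11/w + 5

Substituting back w = z - 3:
  f(z) = 11/(z - 3) + 5

The series is finite because the numerator is a polynomial; the negative powers form the principal part, and the coefficient of 1/(z - 3) gives Res(f, 3) = 11.

Final answer: 11/(z - 3) + 5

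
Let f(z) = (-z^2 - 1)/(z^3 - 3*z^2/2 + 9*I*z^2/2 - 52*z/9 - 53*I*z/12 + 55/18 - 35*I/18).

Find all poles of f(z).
The singularities of f are the zeros of the denominator. Factoring,
  z^3 - 3*z^2/2 + 9*I*z^2/2 - 52*z/9 - 53*I*z/12 + 55/18 - 35*I/18 = (z - 1/3 + 3*I/2)*(z - 1/2 + I)*(z - 2/3 + 2*I)
so the candidates are z = 1/3 - 3*I/2, z = 1/2 - I, z = 2/3 - 2*I.

Check the numerator P(z) = -z^2 - 1 at each one:
  P(1/3 - 3*I/2) = 41/36 + I ≠ 0, so z = 1/3 - 3*I/2 is a (simple) pole.
  P(1/2 - I) = -1/4 + I ≠ 0, so z = 1/2 - I is a (simple) pole.
  P(2/3 - 2*I) = 23/9 + 8*I/3 ≠ 0, so z = 2/3 - 2*I is a (simple) pole.

Poles of f: {1/3 - 3*I/2, 1/2 - I, 2/3 - 2*I}

Final answer: {1/3 - 3*I/2, 1/2 - I, 2/3 - 2*I}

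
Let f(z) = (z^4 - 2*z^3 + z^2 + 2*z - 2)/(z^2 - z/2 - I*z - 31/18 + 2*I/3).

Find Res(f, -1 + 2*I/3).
Write f(z) = P(z)/Q(z) with P(z) = z^4 - 2*z^3 + z^2 + 2*z - 2 and Q(z) = z^2 - z/2 - I*z - 31/18 + 2*I/3.
The denominator factors as Q(z) = (z - 3/2 - I/3)*(z + 1 - 2*I/3), so z = -1 + 2*I/3 is a simple zero of Q and P is analytic there; z = -1 + 2*I/3 is therefore a simple pole and
  Res(f, z₀) = P(z₀)/Q'(z₀).

Q'(z) = 2*z - 1/2 - I, so Q'(-1 + 2*I/3) = -5/2 + I/3.
P(-1 + 2*I/3) = -452/81 - 44*I/9.

Res(f, -1 + 2*I/3) = (-452/81 - 44*I/9)/(-5/2 + I/3) = 3992/2061 + 13688*I/6183

Final answer: 3992/2061 + 13688*I/6183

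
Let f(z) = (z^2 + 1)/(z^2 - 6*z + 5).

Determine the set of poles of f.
The singularities of f are the zeros of the denominator. Factoring,
  z^2 - 6*z + 5 = (z - 5)*(z - 1)
so the candidates are z = 5, z = 1.

Check the numerator P(z) = z^2 + 1 at each one:
  P(5) = 26 ≠ 0, so z = 5 is a (simple) pole.
  P(1) = 2 ≠ 0, so z = 1 is a (simple) pole.

Poles of f: {1, 5}

Final answer: {1, 5}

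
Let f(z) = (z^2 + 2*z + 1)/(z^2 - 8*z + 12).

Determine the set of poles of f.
The singularities of f are the zeros of the denominator. Factoring,
  z^2 - 8*z + 12 = (z - 2)*(z - 6)
so the candidates are z = 2, z = 6.

Check the numerator P(z) = z^2 + 2*z + 1 at each one:
  P(2) = 9 ≠ 0, so z = 2 is a (simple) pole.
  P(6) = 49 ≠ 0, so z = 6 is a (simple) pole.

Poles of f: {2, 6}

Final answer: {2, 6}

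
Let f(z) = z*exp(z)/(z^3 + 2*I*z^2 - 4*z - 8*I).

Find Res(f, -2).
Write f(z) = P(z)/Q(z) with P(z) = z*exp(z) and Q(z) = z^3 + 2*I*z^2 - 4*z - 8*I.
The denominator factors as Q(z) = (z + 2*I)*(z - 2)*(z + 2), so z = -2 is a simple zero of Q and P is analytic there; z = -2 is therefore a simple pole and
  Res(f, z₀) = P(z₀)/Q'(z₀).

Q'(z) = 3*z^2 + 4*I*z - 4, so Q'(-2) = 8 - 8*I.
P(-2) = -2*exp(-2).

Res(f, -2) = (-2*exp(-2))/(8 - 8*I) = (-1/8 - I/8)*exp(-2)

Final answer: (-1/8 - I/8)*exp(-2)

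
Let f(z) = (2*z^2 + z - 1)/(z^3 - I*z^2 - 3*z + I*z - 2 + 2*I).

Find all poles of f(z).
The singularities of f are the zeros of the denominator. Factoring,
  z^3 - I*z^2 - 3*z + I*z - 2 + 2*I = (z + 1)*(z - 2)*(z + 1 - I)
so the candidates are z = -1, z = 2, z = -1 + I.

Check the numerator P(z) = 2*z^2 + z - 1 at each one:
  P(-1) = 0, so the factor (z + 1) cancels and z = -1 is only a removable singularity, not a pole.
  P(2) = 9 ≠ 0, so z = 2 is a (simple) pole.
  P(-1 + I) = -2 - 3*I ≠ 0, so z = -1 + I is a (simple) pole.

Poles of f: {-1 + I, 2}

Final answer: {-1 + I, 2}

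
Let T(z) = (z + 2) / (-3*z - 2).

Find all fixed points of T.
T(z) = z means z + 2 = z*(-3*z - 2), i.e.
  -3*z^2 - 3*z - 2 = 0.
Discriminant: (-3)^2 - 4*(-3)*(-2) = -15, so the roots are complex conjugates.
  z = (3 ± I*sqrt(15))/(2*(-3))
Fixed points: {-1/2 - sqrt(15)*I/6, -1/2 + sqrt(15)*I/6}

Final answer: {-1/2 - sqrt(15)*I/6, -1/2 + sqrt(15)*I/6}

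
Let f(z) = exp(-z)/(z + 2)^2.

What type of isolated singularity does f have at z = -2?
Write f(z) = g(z)/(z + 2)^2 with g(z) = exp(-z).
g is entire and g(-2) = exp(2) ≠ 0, so no factor of (z + 2) cancels: the Laurent expansion of f about z = -2 starts at the power -2, i.e. lim_{z→z₀} (z - z₀)^2 f(z) = exp(2) is finite and nonzero.
So z = -2 is a pole of order 2.

Final answer: pole of order 2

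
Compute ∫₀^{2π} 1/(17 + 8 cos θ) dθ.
2*pi/15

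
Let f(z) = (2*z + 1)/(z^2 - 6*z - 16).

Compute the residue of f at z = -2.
Write f(z) = P(z)/Q(z) with P(z) = 2*z + 1 and Q(z) = z^2 - 6*z - 16.
The denominator factors as Q(z) = (z + 2)*(z - 8), so z = -2 is a simple zero of Q and P is analytic there; z = -2 is therefore a simple pole and
  Res(f, z₀) = P(z₀)/Q'(z₀).

Q'(z) = 2*z - 6, so Q'(-2) = -10.
P(-2) = -3.

Res(f, -2) = (-3)/(-10) = 3/10

Final answer: 3/10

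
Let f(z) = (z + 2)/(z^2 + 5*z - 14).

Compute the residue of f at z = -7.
Write f(z) = P(z)/Q(z) with P(z) = z + 2 and Q(z) = z^2 + 5*z - 14.
The denominator factors as Q(z) = (z - 2)*(z + 7), so z = -7 is a simple zero of Q and P is analytic there; z = -7 is therefore a simple pole and
  Res(f, z₀) = P(z₀)/Q'(z₀).

Q'(z) = 2*z + 5, so Q'(-7) = -9.
P(-7) = -5.

Res(f, -7) = (-5)/(-9) = 5/9

Final answer: 5/9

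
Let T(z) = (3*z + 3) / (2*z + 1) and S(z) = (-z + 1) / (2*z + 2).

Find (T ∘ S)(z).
(T ∘ S)(z) = T(S(z)) = ((3)*S(z) + (3))/((2)*S(z) + (1)). Multiply numerator and denominator by 2*z + 2:
  numerator:   (3)*(-z + 1) + (3)*(2*z + 2) = 3*z + 9
  denominator: (2)*(-z + 1) + (1)*(2*z + 2) = 4
(T ∘ S)(z) = (3*z + 9)/4

Final answer: (3*z + 9)/4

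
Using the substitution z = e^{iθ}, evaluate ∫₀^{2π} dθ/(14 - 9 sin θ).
2*sqrt(115)*pi/115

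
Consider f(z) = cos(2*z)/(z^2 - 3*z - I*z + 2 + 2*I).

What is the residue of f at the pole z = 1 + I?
Write f(z) = P(z)/Q(z) with P(z) = cos(2*z) and Q(z) = z^2 - 3*z - I*z + 2 + 2*I.
The denominator factors as Q(z) = (z - 1 - I)*(z - 2), so z = 1 + I is a simple zero of Q and P is analytic there; z = 1 + I is therefore a simple pole and
  Res(f, z₀) = P(z₀)/Q'(z₀).

Q'(z) = 2*z - 3 - I, so Q'(1 + I) = -1 + I.
P(1 + I) = cos(2 + 2*I).

Res(f, 1 + I) = (cos(2 + 2*I))/(-1 + I) = (-1/2 - I/2)*cos(2 + 2*I)

Final answer: (-1/2 - I/2)*cos(2 + 2*I)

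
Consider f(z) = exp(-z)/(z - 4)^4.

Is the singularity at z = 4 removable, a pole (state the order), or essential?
Write f(z) = g(z)/(z - 4)^4 with g(z) = exp(-z).
g is entire and g(4) = exp(-4) ≠ 0, so no factor of (z - 4) cancels: the Laurent expansion of f about z = 4 starts at the power -4, i.e. lim_{z→z₀} (z - z₀)^4 f(z) = exp(-4) is finite and nonzero.
So z = 4 is a pole of order 4.

Final answer: pole of order 4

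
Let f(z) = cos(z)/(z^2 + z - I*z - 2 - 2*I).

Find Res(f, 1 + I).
Write f(z) = P(z)/Q(z) with P(z) = cos(z) and Q(z) = z^2 + z - I*z - 2 - 2*I.
The denominator factors as Q(z) = (z - 1 - I)*(z + 2), so z = 1 + I is a simple zero of Q and P is analytic there; z = 1 + I is therefore a simple pole and
  Res(f, z₀) = P(z₀)/Q'(z₀).

Q'(z) = 2*z + 1 - I, so Q'(1 + I) = 3 + I.
P(1 + I) = cos(1 + I).

Res(f, 1 + I) = (cos(1 + I))/(3 + I) = (3/10 - I/10)*cos(1 + I)

Final answer: (3/10 - I/10)*cos(1 + I)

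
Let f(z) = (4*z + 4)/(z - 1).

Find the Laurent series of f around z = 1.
Put w = z - (1), i.e. z = w + 1. The denominator is w, so it suffices to rewrite the numerator in powers of w.

P(z) = 4*z + 4
P(w + 1) = 8 + 4*w

Dividing each term by w:
  f = 8/w + 4

Substituting back w = z - 1:
  f(z) = 8/(z - 1) + 4

The series is finite because the numerator is a polynomial; the negative powers form the principal part, and the coefficient of 1/(z - 1) gives Res(f, 1) = 8.

Final answer: 8/(z - 1) + 4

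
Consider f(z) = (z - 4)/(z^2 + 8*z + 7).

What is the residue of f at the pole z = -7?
Write f(z) = P(z)/Q(z) with P(z) = z - 4 and Q(z) = z^2 + 8*z + 7.
The denominator factors as Q(z) = (z + 1)*(z + 7), so z = -7 is a simple zero of Q and P is analytic there; z = -7 is therefore a simple pole and
  Res(f, z₀) = P(z₀)/Q'(z₀).

Q'(z) = 2*z + 8, so Q'(-7) = -6.
P(-7) = -11.

Res(f, -7) = (-11)/(-6) = 11/6

Final answer: 11/6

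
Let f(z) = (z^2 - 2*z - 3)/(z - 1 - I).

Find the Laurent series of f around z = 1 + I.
Put w = z - (1 + I), i.e. z = w + 1 + I. The denominator is w, so it suffices to rewrite the numerator in powers of w.

P(z) = z^2 - 2*z - 3
P(w + 1 + I) = -5 + 2*I*w + w^2

Dividing each term by w:
  f = -5/w + 2*I + w

Substituting back w = z - 1 - I:
  f(z) = -5/(z - 1 - I) + 2*I + (z - 1 - I)

The series is finite because the numerator is a polynomial; the negative powers form the principal part, and the coefficient of 1/(z - 1 - I) gives Res(f, 1 + I) = -5.

Final answer: -5/(z - 1 - I) + 2*I + (z - 1 - I)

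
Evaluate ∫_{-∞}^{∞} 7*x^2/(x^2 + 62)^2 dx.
7*sqrt(62)*pi/124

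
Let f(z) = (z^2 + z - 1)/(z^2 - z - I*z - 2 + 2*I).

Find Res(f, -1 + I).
Write f(z) = P(z)/Q(z) with P(z) = z^2 + z - 1 and Q(z) = z^2 - z - I*z - 2 + 2*I.
The denominator factors as Q(z) = (z - 2)*(z + 1 - I), so z = -1 + I is a simple zero of Q and P is analytic there; z = -1 + I is therefore a simple pole and
  Res(f, z₀) = P(z₀)/Q'(z₀).

Q'(z) = 2*z - 1 - I, so Q'(-1 + I) = -3 + I.
P(-1 + I) = -2 - I.

Res(f, -1 + I) = (-2 - I)/(-3 + I) = 1/2 + I/2

Final answer: 1/2 + I/2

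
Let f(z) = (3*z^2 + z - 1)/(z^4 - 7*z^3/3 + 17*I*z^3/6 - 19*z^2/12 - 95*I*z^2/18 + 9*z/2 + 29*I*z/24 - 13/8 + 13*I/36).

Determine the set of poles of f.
The singularities of f are the zeros of the denominator. Factoring,
  z^4 - 7*z^3/3 + 17*I*z^3/6 - 19*z^2/12 - 95*I*z^2/18 + 9*z/2 + 29*I*z/24 - 13/8 + 13*I/36 = (z - 3/2 + I/3)*(z - 1/2)*(z + 2/3 + I)*(z - 1 + 3*I/2)
so the candidates are z = 3/2 - I/3, z = 1/2, z = -2/3 - I, z = 1 - 3*I/2.

Check the numerator P(z) = 3*z^2 + z - 1 at each one:
  P(3/2 - I/3) = 83/12 - 10*I/3 ≠ 0, so z = 3/2 - I/3 is a (simple) pole.
  P(1/2) = 1/4 ≠ 0, so z = 1/2 is a (simple) pole.
  P(-2/3 - I) = -10/3 + 3*I ≠ 0, so z = -2/3 - I is a (simple) pole.
  P(1 - 3*I/2) = -15/4 - 21*I/2 ≠ 0, so z = 1 - 3*I/2 is a (simple) pole.

Poles of f: {-2/3 - I, 1/2, 1 - 3*I/2, 3/2 - I/3}

Final answer: {-2/3 - I, 1/2, 1 - 3*I/2, 3/2 - I/3}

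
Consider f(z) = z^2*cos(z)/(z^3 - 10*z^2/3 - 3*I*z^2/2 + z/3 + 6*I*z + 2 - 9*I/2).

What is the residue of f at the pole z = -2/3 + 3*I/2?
Write f(z) = P(z)/Q(z) with P(z) = z^2*cos(z) and Q(z) = z^3 - 10*z^2/3 - 3*I*z^2/2 + z/3 + 6*I*z + 2 - 9*I/2.
The denominator factors as Q(z) = (z - 1)*(z - 3)*(z + 2/3 - 3*I/2), so z = -2/3 + 3*I/2 is a simple zero of Q and P is analytic there; z = -2/3 + 3*I/2 is therefore a simple pole and
  Res(f, z₀) = P(z₀)/Q'(z₀).

Q'(z) = 3*z^2 - 20*z/3 - 3*I*z + 1/3 + 6*I, so Q'(-2/3 + 3*I/2) = 139/36 - 8*I.
P(-2/3 + 3*I/2) = (-65/36 - 2*I)*cos(2/3 - 3*I/2).

Res(f, -2/3 + 3*I/2) = ((-65/36 - 2*I)*cos(2/3 - 3*I/2))/(139/36 - 8*I) = (11701/102265 - 28728*I/102265)*cos(2/3 - 3*I/2)

Final answer: (11701/102265 - 28728*I/102265)*cos(2/3 - 3*I/2)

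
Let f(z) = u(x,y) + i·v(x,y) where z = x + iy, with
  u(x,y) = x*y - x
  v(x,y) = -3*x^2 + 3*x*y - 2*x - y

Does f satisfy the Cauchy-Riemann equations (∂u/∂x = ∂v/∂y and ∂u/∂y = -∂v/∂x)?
∂u/∂x = y - 1
∂v/∂y = 3*x - 1
∂u/∂y = x
∂v/∂x = -6*x + 3*y - 2
∂u/∂x ≠ ∂v/∂y and ∂u/∂y ≠ -∂v/∂x; the Cauchy-Riemann equations are not satisfied, so f is not analytic.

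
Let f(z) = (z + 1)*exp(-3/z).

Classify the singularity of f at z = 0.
Let u = z. Then
  e^(-3/u) = Σ_{k≥0} (-3)^k/(k!·u^k) = 1 - 3/u + 9/(2*u^2) - 9/(2*u^3) + ...
which has infinitely many negative powers of u, so exp(-3/z) has an essential singularity at z = 0.
The extra factor z + 1 is a nonzero polynomial; if the product had at most a pole at z = 0, dividing by that polynomial would leave exp(-3/z) with at most a pole too — contradiction. (Equivalently, the product's Laurent series still has infinitely many negative powers.)
So the singularity is essential.

Final answer: essential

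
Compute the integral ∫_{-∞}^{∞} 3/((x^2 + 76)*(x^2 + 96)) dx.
Let f(z) = 3/((z^2 + 76)*(z^2 + 96)). The denominator has no real zeros and deg Q - deg P = 4 ≥ 2, so the integral of f over the upper semicircle |z| = R tends to 0 as R → ∞. Closing the contour in the upper half-plane,
  ∫_{-∞}^{∞} f(x) dx = 2πi · Σ Res(f, z_k)  over the poles with Im z_k > 0.

Zeros of the denominator: z^2 + 76 = 0 gives z = ±2*sqrt(19)*I; z^2 + 96 = 0 gives z = ±4*sqrt(6)*I.
Upper half-plane: z = 2*sqrt(19)*I, z = 4*sqrt(6)*I (simple).

Each pole is a simple zero of Q(z) = z^4 + 172*z^2 + 7296, so Res(f, z₀) = P(z₀)/Q'(z₀) with P(z) = 3, Q'(z) = 4*z^3 + 344*z:
  Res(f, 2*sqrt(19)*I) = (3)/(80*sqrt(19)*I) = -3*sqrt(19)*I/1520
  Res(f, 4*sqrt(6)*I) = (3)/(-160*sqrt(6)*I) = sqrt(6)*I/320

Sum of residues: I*(-12*sqrt(19) + 19*sqrt(6))/6080
∫_{-∞}^{∞} f(x) dx = 2πi · (I*(-12*sqrt(19) + 19*sqrt(6))/6080) = pi*(-19*sqrt(6) + 12*sqrt(19))/3040

Final answer: pi*(-19*sqrt(6) + 12*sqrt(19))/3040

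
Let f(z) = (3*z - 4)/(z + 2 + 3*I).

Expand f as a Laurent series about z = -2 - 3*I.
Put w = z - (-2 - 3*I), i.e. z = w - 2 - 3*I. The denominator is w, so it suffices to rewrite the numerator in powers of w.

P(z) = 3*z - 4
P(w - 2 - 3*I) = -10 - 9*I + 3*w

Dividing each term by w:
  f = (-10 - 9*I)/w + 3

Substituting back w = z + 2 + 3*I:
  f(z) = (-10 - 9*I)/(z + 2 + 3*I) + 3

The series is finite because the numerator is a polynomial; the negative powers form the principal part, and the coefficient of 1/(z + 2 + 3*I) gives Res(f, -2 - 3*I) = -10 - 9*I.

Final answer: (-10 - 9*I)/(z + 2 + 3*I) + 3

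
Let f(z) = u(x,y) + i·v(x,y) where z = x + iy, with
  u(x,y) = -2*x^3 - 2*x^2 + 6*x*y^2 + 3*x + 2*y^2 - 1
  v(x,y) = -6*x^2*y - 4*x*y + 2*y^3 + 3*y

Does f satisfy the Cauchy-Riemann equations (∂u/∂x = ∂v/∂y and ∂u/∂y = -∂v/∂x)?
∂u/∂x = -6*x^2 - 4*x + 6*y^2 + 3
∂v/∂y = -6*x^2 - 4*x + 6*y^2 + 3
∂u/∂y = 12*x*y + 4*y
∂v/∂x = -12*x*y - 4*y
∂u/∂x = ∂v/∂y and ∂u/∂y = -∂v/∂x hold identically; f is analytic.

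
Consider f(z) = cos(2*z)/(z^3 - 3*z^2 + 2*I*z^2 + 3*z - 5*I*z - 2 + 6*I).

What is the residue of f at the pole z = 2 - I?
Write f(z) = P(z)/Q(z) with P(z) = cos(2*z) and Q(z) = z^3 - 3*z^2 + 2*I*z^2 + 3*z - 5*I*z - 2 + 6*I.
The denominator factors as Q(z) = (z - 1 - I)*(z + 2*I)*(z - 2 + I), so z = 2 - I is a simple zero of Q and P is analytic there; z = 2 - I is therefore a simple pole and
  Res(f, z₀) = P(z₀)/Q'(z₀).

Q'(z) = 3*z^2 - 6*z + 4*I*z + 3 - 5*I, so Q'(2 - I) = 4 - 3*I.
P(2 - I) = cos(4 - 2*I).

Res(f, 2 - I) = (cos(4 - 2*I))/(4 - 3*I) = (4/25 + 3*I/25)*cos(4 - 2*I)

Final answer: (4/25 + 3*I/25)*cos(4 - 2*I)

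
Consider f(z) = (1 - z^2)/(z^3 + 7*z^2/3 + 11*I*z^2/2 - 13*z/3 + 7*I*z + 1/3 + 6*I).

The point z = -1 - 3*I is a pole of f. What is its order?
Factor the denominator:
  z^3 + 7*z^2/3 + 11*I*z^2/2 - 13*z/3 + 7*I*z + 1/3 + 6*I = (z + 1 + 3*I)^2*(z + 1/3 - I/2)

The numerator P(z) = 1 - z^2 has P(-1 - 3*I) = 9 - 6*I ≠ 0, so no factor of (z + 1 + 3*I) cancels.
Near z = -1 - 3*I we can therefore write f(z) = g(z)/(z + 1 + 3*I)^2 with g analytic at -1 - 3*I and g(-1 - 3*I) ≠ 0 (g is the numerator divided by the remaining denominator factors).

Hence z = -1 - 3*I is a pole of order 2.

Final answer: 2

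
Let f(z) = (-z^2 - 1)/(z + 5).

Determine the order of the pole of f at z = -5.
Factor the denominator:
  z + 5 = (z + 5)

The numerator P(z) = -z^2 - 1 has P(-5) = -26 ≠ 0, so no factor of (z + 5) cancels.
Near z = -5 we can therefore write f(z) = g(z)/(z + 5) with g analytic at -5 and g(-5) ≠ 0 (g is just the numerator).

Hence z = -5 is a pole of order 1.

Final answer: 1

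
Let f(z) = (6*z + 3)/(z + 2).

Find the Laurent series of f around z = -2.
Put w = z - (-2), i.e. z = w - 2. The denominator is w, so it suffices to rewrite the numerator in powers of w.

P(z) = 6*z + 3
P(w - 2) = -9 + 6*w

Dividing each term by w:
  f = -9/w + 6

Substituting back w = z + 2:
  f(z) = -9/(z + 2) + 6

The series is finite because the numerator is a polynomial; the negative powers form the principal part, and the coefficient of 1/(z + 2) gives Res(f, -2) = -9.

Final answer: -9/(z + 2) + 6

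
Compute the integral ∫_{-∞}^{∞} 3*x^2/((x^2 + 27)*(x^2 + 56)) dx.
Let f(z) = 3*z^2/((z^2 + 27)*(z^2 + 56)). The denominator has no real zeros and deg Q - deg P = 2 ≥ 2, so the integral of f over the upper semicircle |z| = R tends to 0 as R → ∞. Closing the contour in the upper half-plane,
  ∫_{-∞}^{∞} f(x) dx = 2πi · Σ Res(f, z_k)  over the poles with Im z_k > 0.

Zeros of the denominator: z^2 + 56 = 0 gives z = ±2*sqrt(14)*I; z^2 + 27 = 0 gives z = ±3*sqrt(3)*I.
Upper half-plane: z = 2*sqrt(14)*I, z = 3*sqrt(3)*I (simple).

Each pole is a simple zero of Q(z) = z^4 + 83*z^2 + 1512, so Res(f, z₀) = P(z₀)/Q'(z₀) with P(z) = 3*z^2, Q'(z) = 4*z^3 + 166*z:
  Res(f, 2*sqrt(14)*I) = (-168)/(-116*sqrt(14)*I) = -3*sqrt(14)*I/29
  Res(f, 3*sqrt(3)*I) = (-81)/(174*sqrt(3)*I) = 9*sqrt(3)*I/58

Sum of residues: 3*I*(-2*sqrt(14) + 3*sqrt(3))/58
∫_{-∞}^{∞} f(x) dx = 2πi · (3*I*(-2*sqrt(14) + 3*sqrt(3))/58) = 3*pi*(-3*sqrt(3) + 2*sqrt(14))/29

Final answer: 3*pi*(-3*sqrt(3) + 2*sqrt(14))/29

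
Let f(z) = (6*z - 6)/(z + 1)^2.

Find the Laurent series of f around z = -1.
-12/(z + 1)^2 + 6/(z + 1)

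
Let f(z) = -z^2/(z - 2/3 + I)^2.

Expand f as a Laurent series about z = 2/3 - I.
(5/9 + 4*I/3)/(z - 2/3 + I)^2 + (-4/3 + 2*I)/(z - 2/3 + I) - 1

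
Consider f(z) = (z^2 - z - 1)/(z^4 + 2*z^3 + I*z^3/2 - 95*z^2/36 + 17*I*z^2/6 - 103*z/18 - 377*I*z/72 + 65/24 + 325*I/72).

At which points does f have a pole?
{-3 + I, -1 - 3*I/2, 1/2 + I/3, 3/2 - I/3}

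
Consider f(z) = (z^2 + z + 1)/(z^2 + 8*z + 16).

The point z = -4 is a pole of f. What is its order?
Factor the denominator:
  z^2 + 8*z + 16 = (z + 4)^2

The numerator P(z) = z^2 + z + 1 has P(-4) = 13 ≠ 0, so no factor of (z + 4) cancels.
Near z = -4 we can therefore write f(z) = g(z)/(z + 4)^2 with g analytic at -4 and g(-4) ≠ 0 (g is just the numerator).

Hence z = -4 is a pole of order 2.

Final answer: 2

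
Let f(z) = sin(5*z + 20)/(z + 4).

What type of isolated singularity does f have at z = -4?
Let u = z + 4. The argument of sin is 5*z + 20 = 5u, so
  f = sin(5u)/u = ((5u) - (5u)^3/6 + ...)/u = 5 - (125/6)*u^2 + ...
The Laurent expansion about u = 0 has no negative powers; equivalently lim_{z→-4} f(z) = 5 exists and is finite.
So the singularity is removable.

Final answer: removable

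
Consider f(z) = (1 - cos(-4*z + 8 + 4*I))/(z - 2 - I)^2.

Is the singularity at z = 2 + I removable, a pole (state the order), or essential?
Let u = z - 2 - I. The argument of cos is -4*z + 8 + 4*I = -4u, so
  f = (1 - cos(-4u))/u^2 = ((-4u)^2/2 - (-4u)^4/24 + ...)/u^2 = 8 - (32/3)*u^2 + ...
The Laurent expansion about u = 0 has no negative powers; equivalently lim_{z→2 + I} f(z) = 8 exists and is finite.
So the singularity is removable.

Final answer: removable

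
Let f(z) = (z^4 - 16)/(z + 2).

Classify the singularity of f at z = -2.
removable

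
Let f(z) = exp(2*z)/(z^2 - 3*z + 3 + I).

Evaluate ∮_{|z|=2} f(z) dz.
By the residue theorem, ∮_C f(z) dz = 2πi · (sum of the residues of f at the poles inside |z| = 2).

The denominator factors as (z - 2 + I)*(z - 1 - I), so the singularities of f are simple poles at z = 2 - I, z = 1 + I.
  |2 - I|² = 5 > 4 = 2², so this pole is outside the contour.
  |1 + I|² = 2 < 4 = 2², so this pole is inside the contour.

With P(z) = exp(2*z) and Q(z) = z^2 - 3*z + 3 + I, each pole is simple, so Res(f, z₀) = P(z₀)/Q'(z₀) with Q'(z) = 2*z - 3.
  Res(f, 1 + I) = P(1 + I)/Q'(1 + I) = (exp(2 + 2*I))/(-1 + 2*I) = (-1/5 - 2*I/5)*exp(2 + 2*I)

∮_C f(z) dz = 2πi · ((-1/5 - 2*I/5)*exp(2 + 2*I)) = pi*(4/5 - 2*I/5)*exp(2 + 2*I)

Final answer: pi*(4/5 - 2*I/5)*exp(2 + 2*I)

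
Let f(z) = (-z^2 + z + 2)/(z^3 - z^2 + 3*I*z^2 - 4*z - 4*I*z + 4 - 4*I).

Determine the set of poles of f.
The singularities of f are the zeros of the denominator. Factoring,
  z^3 - z^2 + 3*I*z^2 - 4*z - 4*I*z + 4 - 4*I = (z + 1 + I)*(z - 2)*(z + 2*I)
so the candidates are z = -1 - I, z = 2, z = -2*I.

Check the numerator P(z) = -z^2 + z + 2 at each one:
  P(-1 - I) = 1 - 3*I ≠ 0, so z = -1 - I is a (simple) pole.
  P(2) = 0, so the factor (z - 2) cancels and z = 2 is only a removable singularity, not a pole.
  P(-2*I) = 6 - 2*I ≠ 0, so z = -2*I is a (simple) pole.

Poles of f: {-1 - I, -2*I}

Final answer: {-1 - I, -2*I}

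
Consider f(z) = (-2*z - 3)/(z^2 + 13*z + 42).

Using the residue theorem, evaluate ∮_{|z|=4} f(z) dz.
By the residue theorem, ∮_C f(z) dz = 2πi · (sum of the residues of f at the poles inside |z| = 4).

The denominator factors as (z + 6)*(z + 7), so the singularities of f are simple poles at z = -6, z = -7.
  |-6|² = 36 > 16 = 4², so this pole is outside the contour.
  |-7|² = 49 > 16 = 4², so this pole is outside the contour.

No pole lies inside the contour, so f is analytic on and inside C and the integral is 0 (Cauchy's theorem).

Final answer: 0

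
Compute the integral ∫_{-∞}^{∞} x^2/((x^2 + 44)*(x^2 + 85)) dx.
pi*(-2*sqrt(11) + sqrt(85))/41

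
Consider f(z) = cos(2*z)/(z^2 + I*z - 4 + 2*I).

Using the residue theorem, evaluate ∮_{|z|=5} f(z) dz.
pi*(-2/17 + 8*I/17)*cos(4 - 2*I) + pi*(2/17 - 8*I/17)*cos(4)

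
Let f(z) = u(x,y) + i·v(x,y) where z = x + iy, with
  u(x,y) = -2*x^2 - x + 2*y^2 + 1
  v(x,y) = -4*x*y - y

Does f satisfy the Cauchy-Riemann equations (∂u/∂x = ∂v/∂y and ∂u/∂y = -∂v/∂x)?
∂u/∂x = -4*x - 1
∂v/∂y = -4*x - 1
∂u/∂y = 4*y
∂v/∂x = -4*y
∂u/∂x = ∂v/∂y and ∂u/∂y = -∂v/∂x hold identically; f is analytic.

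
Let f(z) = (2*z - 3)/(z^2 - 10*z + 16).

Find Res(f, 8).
Write f(z) = P(z)/Q(z) with P(z) = 2*z - 3 and Q(z) = z^2 - 10*z + 16.
The denominator factors as Q(z) = (z - 2)*(z - 8), so z = 8 is a simple zero of Q and P is analytic there; z = 8 is therefore a simple pole and
  Res(f, z₀) = P(z₀)/Q'(z₀).

Q'(z) = 2*z - 10, so Q'(8) = 6.
P(8) = 13.

Res(f, 8) = (13)/(6) = 13/6

Final answer: 13/6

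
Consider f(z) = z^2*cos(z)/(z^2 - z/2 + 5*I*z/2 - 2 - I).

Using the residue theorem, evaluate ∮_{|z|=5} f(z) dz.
By the residue theorem, ∮_C f(z) dz = 2πi · (sum of the residues of f at the poles inside |z| = 5).

The denominator factors as (z + 1/2 + 3*I/2)*(z - 1 + I), so the singularities of f are simple poles at z = -1/2 - 3*I/2, z = 1 - I.
  |-1/2 - 3*I/2|² = 5/2 < 25 = 5², so this pole is inside the contour.
  |1 - I|² = 2 < 25 = 5², so this pole is inside the contour.

With P(z) = z^2*cos(z) and Q(z) = z^2 - z/2 + 5*I*z/2 - 2 - I, each pole is simple, so Res(f, z₀) = P(z₀)/Q'(z₀) with Q'(z) = 2*z - 1/2 + 5*I/2.
  Res(f, -1/2 - 3*I/2) = P(-1/2 - 3*I/2)/Q'(-1/2 - 3*I/2) = ((-2 + 3*I/2)*cos(1/2 + 3*I/2))/(-3/2 - I/2) = (9/10 - 13*I/10)*cos(1/2 + 3*I/2)
  Res(f, 1 - I) = P(1 - I)/Q'(1 - I) = (-2*I*cos(1 - I))/(3/2 + I/2) = (-2/5 - 6*I/5)*cos(1 - I)

Sum of residues inside C: (9/10 - 13*I/10)*cos(1/2 + 3*I/2) + (-2/5 - 6*I/5)*cos(1 - I)
∮_C f(z) dz = 2πi · ((9/10 - 13*I/10)*cos(1/2 + 3*I/2) + (-2/5 - 6*I/5)*cos(1 - I)) = pi*(13/5 + 9*I/5)*cos(1/2 + 3*I/2) + pi*(12/5 - 4*I/5)*cos(1 - I)

Final answer: pi*(13/5 + 9*I/5)*cos(1/2 + 3*I/2) + pi*(12/5 - 4*I/5)*cos(1 - I)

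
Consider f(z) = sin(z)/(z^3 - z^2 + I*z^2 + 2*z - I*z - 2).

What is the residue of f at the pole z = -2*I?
Write f(z) = P(z)/Q(z) with P(z) = sin(z) and Q(z) = z^3 - z^2 + I*z^2 + 2*z - I*z - 2.
The denominator factors as Q(z) = (z - I)*(z - 1)*(z + 2*I), so z = -2*I is a simple zero of Q and P is analytic there; z = -2*I is therefore a simple pole and
  Res(f, z₀) = P(z₀)/Q'(z₀).

Q'(z) = 3*z^2 - 2*z + 2*I*z + 2 - I, so Q'(-2*I) = -6 + 3*I.
P(-2*I) = -I*sinh(2).

Res(f, -2*I) = (-I*sinh(2))/(-6 + 3*I) = (-1/15 + 2*I/15)*sinh(2)

Final answer: (-1/15 + 2*I/15)*sinh(2)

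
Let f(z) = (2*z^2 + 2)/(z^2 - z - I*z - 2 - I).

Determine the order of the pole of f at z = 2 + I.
Factor the denominator:
  z^2 - z - I*z - 2 - I = (z - 2 - I)*(z + 1)

The numerator P(z) = 2*z^2 + 2 has P(2 + I) = 8 + 8*I ≠ 0, so no factor of (z - 2 - I) cancels.
Near z = 2 + I we can therefore write f(z) = g(z)/(z - 2 - I) with g analytic at 2 + I and g(2 + I) ≠ 0 (g is the numerator divided by the remaining denominator factors).

Hence z = 2 + I is a pole of order 1.

Final answer: 1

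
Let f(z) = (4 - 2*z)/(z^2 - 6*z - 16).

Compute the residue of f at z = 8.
Write f(z) = P(z)/Q(z) with P(z) = 4 - 2*z and Q(z) = z^2 - 6*z - 16.
The denominator factors as Q(z) = (z + 2)*(z - 8), so z = 8 is a simple zero of Q and P is analytic there; z = 8 is therefore a simple pole and
  Res(f, z₀) = P(z₀)/Q'(z₀).

Q'(z) = 2*z - 6, so Q'(8) = 10.
P(8) = -12.

Res(f, 8) = (-12)/(10) = -6/5

Final answer: -6/5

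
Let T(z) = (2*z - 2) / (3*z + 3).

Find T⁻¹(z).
Set w = T(z) = (2*z - 2) / (3*z + 3) and solve for z:
  w*(3*z + 3) = 2*z - 2
  3*w + z*(3*w - 2) + 2 = 0
  z*(3*w - 2) = -3*w - 2
  z = (3*w + 2)/(2 - 3*w)
Renaming the variable, T⁻¹(z) = (3*z + 2)/(-3*z + 2) = (-3*z - 2)/(3*z - 2).
(Check: ad - bc = 12 ≠ 0, so T is invertible.)

Final answer: (-3*z - 2)/(3*z - 2)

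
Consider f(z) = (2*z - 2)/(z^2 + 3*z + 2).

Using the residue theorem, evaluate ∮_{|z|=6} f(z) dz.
By the residue theorem, ∮_C f(z) dz = 2πi · (sum of the residues of f at the poles inside |z| = 6).

The denominator factors as (z + 1)*(z + 2), so the singularities of f are simple poles at z = -1, z = -2.
  |-1|² = 1 < 36 = 6², so this pole is inside the contour.
  |-2|² = 4 < 36 = 6², so this pole is inside the contour.

With P(z) = 2*z - 2 and Q(z) = z^2 + 3*z + 2, each pole is simple, so Res(f, z₀) = P(z₀)/Q'(z₀) with Q'(z) = 2*z + 3.
  Res(f, -1) = P(-1)/Q'(-1) = (-4)/(1) = -4
  Res(f, -2) = P(-2)/Q'(-2) = (-6)/(-1) = 6

Sum of residues inside C: 2
∮_C f(z) dz = 2πi · (2) = 4*I*pi

Final answer: 4*I*pi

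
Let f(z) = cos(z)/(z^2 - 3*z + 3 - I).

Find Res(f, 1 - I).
Write f(z) = P(z)/Q(z) with P(z) = cos(z) and Q(z) = z^2 - 3*z + 3 - I.
The denominator factors as Q(z) = (z - 1 + I)*(z - 2 - I), so z = 1 - I is a simple zero of Q and P is analytic there; z = 1 - I is therefore a simple pole and
  Res(f, z₀) = P(z₀)/Q'(z₀).

Q'(z) = 2*z - 3, so Q'(1 - I) = -1 - 2*I.
P(1 - I) = cos(1 - I).

Res(f, 1 - I) = (cos(1 - I))/(-1 - 2*I) = (-1/5 + 2*I/5)*cos(1 - I)

Final answer: (-1/5 + 2*I/5)*cos(1 - I)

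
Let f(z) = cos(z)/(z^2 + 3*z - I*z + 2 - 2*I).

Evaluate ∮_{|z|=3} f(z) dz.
pi*(-1 - I)*cos(2) + pi*(1 + I)*cos(1 - I)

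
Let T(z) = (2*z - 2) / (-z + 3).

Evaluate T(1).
0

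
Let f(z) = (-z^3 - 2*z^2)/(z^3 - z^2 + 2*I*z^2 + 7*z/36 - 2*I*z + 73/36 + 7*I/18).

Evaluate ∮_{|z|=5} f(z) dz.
pi*(-4 - 6*I)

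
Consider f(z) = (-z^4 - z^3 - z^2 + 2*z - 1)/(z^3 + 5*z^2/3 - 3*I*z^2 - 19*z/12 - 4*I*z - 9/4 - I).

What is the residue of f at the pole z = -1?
1104/1105 + 1152*I/1105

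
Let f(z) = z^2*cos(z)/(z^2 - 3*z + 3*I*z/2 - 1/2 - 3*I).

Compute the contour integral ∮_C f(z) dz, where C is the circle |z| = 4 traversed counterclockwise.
pi*(107/37 + 198*I/37)*cos(3 - I/2) + pi*(4/37 + 24*I/37)*cosh(1)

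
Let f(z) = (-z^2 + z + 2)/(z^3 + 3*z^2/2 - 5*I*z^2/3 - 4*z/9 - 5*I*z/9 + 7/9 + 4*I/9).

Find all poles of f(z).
{-3/2 + I, -1/3 + I, 1/3 - I/3}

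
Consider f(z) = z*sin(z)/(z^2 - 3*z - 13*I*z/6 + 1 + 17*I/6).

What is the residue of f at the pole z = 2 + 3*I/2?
Write f(z) = P(z)/Q(z) with P(z) = z*sin(z) and Q(z) = z^2 - 3*z - 13*I*z/6 + 1 + 17*I/6.
The denominator factors as Q(z) = (z - 2 - 3*I/2)*(z - 1 - 2*I/3), so z = 2 + 3*I/2 is a simple zero of Q and P is analytic there; z = 2 + 3*I/2 is therefore a simple pole and
  Res(f, z₀) = P(z₀)/Q'(z₀).

Q'(z) = 2*z - 3 - 13*I/6, so Q'(2 + 3*I/2) = 1 + 5*I/6.
P(2 + 3*I/2) = (2 + 3*I/2)*sin(2 + 3*I/2).

Res(f, 2 + 3*I/2) = ((2 + 3*I/2)*sin(2 + 3*I/2))/(1 + 5*I/6) = (117/61 - 6*I/61)*sin(2 + 3*I/2)

Final answer: (117/61 - 6*I/61)*sin(2 + 3*I/2)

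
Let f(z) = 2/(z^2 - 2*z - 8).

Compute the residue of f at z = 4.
1/3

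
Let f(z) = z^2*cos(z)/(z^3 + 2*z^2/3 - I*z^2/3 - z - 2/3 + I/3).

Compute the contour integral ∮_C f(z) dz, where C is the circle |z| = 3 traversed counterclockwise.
pi*(-18/13 - I/13)*cos(2/3 - I/3) + pi*(18/13 + 27*I/13)*cos(1)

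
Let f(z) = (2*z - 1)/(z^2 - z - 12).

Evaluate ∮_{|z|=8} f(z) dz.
By the residue theorem, ∮_C f(z) dz = 2πi · (sum of the residues of f at the poles inside |z| = 8).

The denominator factors as (z + 3)*(z - 4), so the singularities of f are simple poles at z = -3, z = 4.
  |-3|² = 9 < 64 = 8², so this pole is inside the contour.
  |4|² = 16 < 64 = 8², so this pole is inside the contour.

With P(z) = 2*z - 1 and Q(z) = z^2 - z - 12, each pole is simple, so Res(f, z₀) = P(z₀)/Q'(z₀) with Q'(z) = 2*z - 1.
  Res(f, -3) = P(-3)/Q'(-3) = (-7)/(-7) = 1
  Res(f, 4) = P(4)/Q'(4) = (7)/(7) = 1

Sum of residues inside C: 2
∮_C f(z) dz = 2πi · (2) = 4*I*pi

Final answer: 4*I*pi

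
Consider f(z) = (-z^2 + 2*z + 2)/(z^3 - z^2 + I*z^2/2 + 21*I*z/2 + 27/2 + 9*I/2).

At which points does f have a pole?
The singularities of f are the zeros of the denominator. Factoring,
  z^3 - z^2 + I*z^2/2 + 21*I*z/2 + 27/2 + 9*I/2 = (z + 2 - I)*(z - 3*I/2)*(z - 3 + 3*I)
so the candidates are z = -2 + I, z = 3*I/2, z = 3 - 3*I.

Check the numerator P(z) = -z^2 + 2*z + 2 at each one:
  P(-2 + I) = -5 + 6*I ≠ 0, so z = -2 + I is a (simple) pole.
  P(3*I/2) = 17/4 + 3*I ≠ 0, so z = 3*I/2 is a (simple) pole.
  P(3 - 3*I) = 8 + 12*I ≠ 0, so z = 3 - 3*I is a (simple) pole.

Poles of f: {-2 + I, 3*I/2, 3 - 3*I}

Final answer: {-2 + I, 3*I/2, 3 - 3*I}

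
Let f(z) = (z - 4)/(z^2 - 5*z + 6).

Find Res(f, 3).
Write f(z) = P(z)/Q(z) with P(z) = z - 4 and Q(z) = z^2 - 5*z + 6.
The denominator factors as Q(z) = (z - 2)*(z - 3), so z = 3 is a simple zero of Q and P is analytic there; z = 3 is therefore a simple pole and
  Res(f, z₀) = P(z₀)/Q'(z₀).

Q'(z) = 2*z - 5, so Q'(3) = 1.
P(3) = -1.

Res(f, 3) = (-1)/(1) = -1

Final answer: -1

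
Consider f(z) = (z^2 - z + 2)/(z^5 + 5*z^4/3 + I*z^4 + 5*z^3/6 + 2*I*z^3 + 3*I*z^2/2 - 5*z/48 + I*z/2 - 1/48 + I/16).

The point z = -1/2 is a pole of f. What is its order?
Factor the denominator:
  z^5 + 5*z^4/3 + I*z^4 + 5*z^3/6 + 2*I*z^3 + 3*I*z^2/2 - 5*z/48 + I*z/2 - 1/48 + I/16 = (z + 1/2)^4*(z - 1/3 + I)

The numerator P(z) = z^2 - z + 2 has P(-1/2) = 11/4 ≠ 0, so no factor of (z + 1/2) cancels.
Near z = -1/2 we can therefore write f(z) = g(z)/(z + 1/2)^4 with g analytic at -1/2 and g(-1/2) ≠ 0 (g is the numerator divided by the remaining denominator factors).

Hence z = -1/2 is a pole of order 4.

Final answer: 4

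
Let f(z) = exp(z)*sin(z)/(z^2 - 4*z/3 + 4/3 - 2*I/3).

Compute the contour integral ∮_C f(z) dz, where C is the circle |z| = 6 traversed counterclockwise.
By the residue theorem, ∮_C f(z) dz = 2πi · (sum of the residues of f at the poles inside |z| = 6).

The denominator factors as (z - 1 - I)*(z - 1/3 + I), so the singularities of f are simple poles at z = 1 + I, z = 1/3 - I.
  |1 + I|² = 2 < 36 = 6², so this pole is inside the contour.
  |1/3 - I|² = 10/9 < 36 = 6², so this pole is inside the contour.

With P(z) = exp(z)*sin(z) and Q(z) = z^2 - 4*z/3 + 4/3 - 2*I/3, each pole is simple, so Res(f, z₀) = P(z₀)/Q'(z₀) with Q'(z) = 2*z - 4/3.
  Res(f, 1 + I) = P(1 + I)/Q'(1 + I) = (exp(1 + I)*sin(1 + I))/(2/3 + 2*I) = (3/20 - 9*I/20)*exp(1 + I)*sin(1 + I)
  Res(f, 1/3 - I) = P(1/3 - I)/Q'(1/3 - I) = (exp(1/3 - I)*sin(1/3 - I))/(-2/3 - 2*I) = (-3/20 + 9*I/20)*exp(1/3 - I)*sin(1/3 - I)

Sum of residues inside C: (-3/20 + 9*I/20)*exp(1/3 - I)*sin(1/3 - I) + (3/20 - 9*I/20)*exp(1 + I)*sin(1 + I)
∮_C f(z) dz = 2πi · ((-3/20 + 9*I/20)*exp(1/3 - I)*sin(1/3 - I) + (3/20 - 9*I/20)*exp(1 + I)*sin(1 + I)) = pi*(-9/10 - 3*I/10)*exp(1/3 - I)*sin(1/3 - I) + pi*(9/10 + 3*I/10)*exp(1 + I)*sin(1 + I)

Final answer: pi*(-9/10 - 3*I/10)*exp(1/3 - I)*sin(1/3 - I) + pi*(9/10 + 3*I/10)*exp(1 + I)*sin(1 + I)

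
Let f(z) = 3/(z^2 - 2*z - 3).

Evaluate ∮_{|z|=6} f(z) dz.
By the residue theorem, ∮_C f(z) dz = 2πi · (sum of the residues of f at the poles inside |z| = 6).

The denominator factors as (z + 1)*(z - 3), so the singularities of f are simple poles at z = -1, z = 3.
  |-1|² = 1 < 36 = 6², so this pole is inside the contour.
  |3|² = 9 < 36 = 6², so this pole is inside the contour.

With P(z) = 3 and Q(z) = z^2 - 2*z - 3, each pole is simple, so Res(f, z₀) = P(z₀)/Q'(z₀) with Q'(z) = 2*z - 2.
  Res(f, -1) = P(-1)/Q'(-1) = (3)/(-4) = -3/4
  Res(f, 3) = P(3)/Q'(3) = (3)/(4) = 3/4

Sum of residues inside C: 0
∮_C f(z) dz = 2πi · (0) = 0

Final answer: 0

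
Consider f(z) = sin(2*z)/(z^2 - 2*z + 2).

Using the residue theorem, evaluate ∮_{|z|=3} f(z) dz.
By the residue theorem, ∮_C f(z) dz = 2πi · (sum of the residues of f at the poles inside |z| = 3).

The denominator factors as (z - 1 - I)*(z - 1 + I), so the singularities of f are simple poles at z = 1 + I, z = 1 - I.
  |1 + I|² = 2 < 9 = 3², so this pole is inside the contour.
  |1 - I|² = 2 < 9 = 3², so this pole is inside the contour.

With P(z) = sin(2*z) and Q(z) = z^2 - 2*z + 2, each pole is simple, so Res(f, z₀) = P(z₀)/Q'(z₀) with Q'(z) = 2*z - 2.
  Res(f, 1 + I) = P(1 + I)/Q'(1 + I) = (sin(2 + 2*I))/(2*I) = -I*sin(2 + 2*I)/2
  Res(f, 1 - I) = P(1 - I)/Q'(1 - I) = (sin(2 - 2*I))/(-2*I) = I*sin(2 - 2*I)/2

Sum of residues inside C: -I*sin(2 + 2*I)/2 + I*sin(2 - 2*I)/2
∮_C f(z) dz = 2πi · (-I*sin(2 + 2*I)/2 + I*sin(2 - 2*I)/2) = -pi*sin(2 - 2*I) + pi*sin(2 + 2*I)

Final answer: -pi*sin(2 - 2*I) + pi*sin(2 + 2*I)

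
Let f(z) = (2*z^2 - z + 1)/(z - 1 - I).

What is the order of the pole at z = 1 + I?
1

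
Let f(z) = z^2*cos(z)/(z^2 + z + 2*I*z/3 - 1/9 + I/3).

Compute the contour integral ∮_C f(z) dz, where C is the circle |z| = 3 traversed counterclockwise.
pi*(4/3 - 16*I/9)*cos(1 + I/3) - 2*I*pi*cosh(1/3)/9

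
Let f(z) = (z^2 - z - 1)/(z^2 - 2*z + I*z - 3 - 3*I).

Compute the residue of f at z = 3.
Write f(z) = P(z)/Q(z) with P(z) = z^2 - z - 1 and Q(z) = z^2 - 2*z + I*z - 3 - 3*I.
The denominator factors as Q(z) = (z + 1 + I)*(z - 3), so z = 3 is a simple zero of Q and P is analytic there; z = 3 is therefore a simple pole and
  Res(f, z₀) = P(z₀)/Q'(z₀).

Q'(z) = 2*z - 2 + I, so Q'(3) = 4 + I.
P(3) = 5.

Res(f, 3) = (5)/(4 + I) = 20/17 - 5*I/17

Final answer: 20/17 - 5*I/17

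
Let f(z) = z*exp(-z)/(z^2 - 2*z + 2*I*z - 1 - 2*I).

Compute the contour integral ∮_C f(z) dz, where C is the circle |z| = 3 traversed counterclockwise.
By the residue theorem, ∮_C f(z) dz = 2πi · (sum of the residues of f at the poles inside |z| = 3).

The denominator factors as (z + I)*(z - 2 + I), so the singularities of f are simple poles at z = -I, z = 2 - I.
  |-I|² = 1 < 9 = 3², so this pole is inside the contour.
  |2 - I|² = 5 < 9 = 3², so this pole is inside the contour.

With P(z) = z*exp(-z) and Q(z) = z^2 - 2*z + 2*I*z - 1 - 2*I, each pole is simple, so Res(f, z₀) = P(z₀)/Q'(z₀) with Q'(z) = 2*z - 2 + 2*I.
  Res(f, -I) = P(-I)/Q'(-I) = (-I*exp(I))/(-2) = I*exp(I)/2
  Res(f, 2 - I) = P(2 - I)/Q'(2 - I) = ((2 - I)*exp(-2 + I))/(2) = (1 - I/2)*exp(-2 + I)

Sum of residues inside C: (1 - I/2)*exp(-2 + I) + I*exp(I)/2
∮_C f(z) dz = 2πi · ((1 - I/2)*exp(-2 + I) + I*exp(I)/2) = -pi*exp(I) + pi*(1 + 2*I)*exp(-2 + I)

Final answer: -pi*exp(I) + pi*(1 + 2*I)*exp(-2 + I)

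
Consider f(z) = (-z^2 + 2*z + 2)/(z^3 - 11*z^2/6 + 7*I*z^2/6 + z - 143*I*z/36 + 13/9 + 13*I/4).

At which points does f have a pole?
The singularities of f are the zeros of the denominator. Factoring,
  z^3 - 11*z^2/6 + 7*I*z^2/6 + z - 143*I*z/36 + 13/9 + 13*I/4 = (z + 2/3 + 3*I/2)*(z - 3/2 - I)*(z - 1 + 2*I/3)
so the candidates are z = -2/3 - 3*I/2, z = 3/2 + I, z = 1 - 2*I/3.

Check the numerator P(z) = -z^2 + 2*z + 2 at each one:
  P(-2/3 - 3*I/2) = 89/36 - 5*I ≠ 0, so z = -2/3 - 3*I/2 is a (simple) pole.
  P(3/2 + I) = 15/4 - I ≠ 0, so z = 3/2 + I is a (simple) pole.
  P(1 - 2*I/3) = 31/9 ≠ 0, so z = 1 - 2*I/3 is a (simple) pole.

Poles of f: {-2/3 - 3*I/2, 1 - 2*I/3, 3/2 + I}

Final answer: {-2/3 - 3*I/2, 1 - 2*I/3, 3/2 + I}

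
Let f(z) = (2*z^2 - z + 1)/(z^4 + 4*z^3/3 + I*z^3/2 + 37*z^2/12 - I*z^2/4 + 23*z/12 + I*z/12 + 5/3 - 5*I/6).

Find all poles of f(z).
{-1/2 - 3*I/2, -1/2 - I, -1/3 + I, I}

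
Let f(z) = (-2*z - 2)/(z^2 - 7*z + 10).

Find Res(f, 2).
Write f(z) = P(z)/Q(z) with P(z) = -2*z - 2 and Q(z) = z^2 - 7*z + 10.
The denominator factors as Q(z) = (z - 2)*(z - 5), so z = 2 is a simple zero of Q and P is analytic there; z = 2 is therefore a simple pole and
  Res(f, z₀) = P(z₀)/Q'(z₀).

Q'(z) = 2*z - 7, so Q'(2) = -3.
P(2) = -6.

Res(f, 2) = (-6)/(-3) = 2

Final answer: 2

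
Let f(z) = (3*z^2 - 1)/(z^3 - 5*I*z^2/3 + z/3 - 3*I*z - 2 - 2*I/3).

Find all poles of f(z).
The singularities of f are the zeros of the denominator. Factoring,
  z^3 - 5*I*z^2/3 + z/3 - 3*I*z - 2 - 2*I/3 = (z - 2*I/3)*(z + 1 + I)*(z - 1 - 2*I)
so the candidates are z = 2*I/3, z = -1 - I, z = 1 + 2*I.

Check the numerator P(z) = 3*z^2 - 1 at each one:
  P(2*I/3) = -7/3 ≠ 0, so z = 2*I/3 is a (simple) pole.
  P(-1 - I) = -1 + 6*I ≠ 0, so z = -1 - I is a (simple) pole.
  P(1 + 2*I) = -10 + 12*I ≠ 0, so z = 1 + 2*I is a (simple) pole.

Poles of f: {-1 - I, 2*I/3, 1 + 2*I}

Final answer: {-1 - I, 2*I/3, 1 + 2*I}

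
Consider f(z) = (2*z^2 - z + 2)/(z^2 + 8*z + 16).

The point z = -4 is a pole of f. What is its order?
Factor the denominator:
  z^2 + 8*z + 16 = (z + 4)^2

The numerator P(z) = 2*z^2 - z + 2 has P(-4) = 38 ≠ 0, so no factor of (z + 4) cancels.
Near z = -4 we can therefore write f(z) = g(z)/(z + 4)^2 with g analytic at -4 and g(-4) ≠ 0 (g is just the numerator).

Hence z = -4 is a pole of order 2.

Final answer: 2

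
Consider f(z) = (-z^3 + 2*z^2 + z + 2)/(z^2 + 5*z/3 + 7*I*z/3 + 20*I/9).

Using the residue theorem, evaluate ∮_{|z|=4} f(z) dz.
pi*(184/9 + 2*I/3)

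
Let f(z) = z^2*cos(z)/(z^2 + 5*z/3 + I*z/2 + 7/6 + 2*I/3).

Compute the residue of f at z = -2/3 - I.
(-236/255 - 14*I/85)*cos(2/3 + I)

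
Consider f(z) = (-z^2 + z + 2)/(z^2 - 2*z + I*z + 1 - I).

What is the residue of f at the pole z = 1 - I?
Write f(z) = P(z)/Q(z) with P(z) = -z^2 + z + 2 and Q(z) = z^2 - 2*z + I*z + 1 - I.
The denominator factors as Q(z) = (z - 1 + I)*(z - 1), so z = 1 - I is a simple zero of Q and P is analytic there; z = 1 - I is therefore a simple pole and
  Res(f, z₀) = P(z₀)/Q'(z₀).

Q'(z) = 2*z - 2 + I, so Q'(1 - I) = -I.
P(1 - I) = 3 + I.

Res(f, 1 - I) = (3 + I)/(-I) = -1 + 3*I

Final answer: -1 + 3*I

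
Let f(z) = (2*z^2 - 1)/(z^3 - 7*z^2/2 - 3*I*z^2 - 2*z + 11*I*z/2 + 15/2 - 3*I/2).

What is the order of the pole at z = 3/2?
Factor the denominator:
  z^3 - 7*z^2/2 - 3*I*z^2 - 2*z + 11*I*z/2 + 15/2 - 3*I/2 = (z - 3/2)*(z - 3 - 2*I)*(z + 1 - I)

The numerator P(z) = 2*z^2 - 1 has P(3/2) = 7/2 ≠ 0, so no factor of (z - 3/2) cancels.
Near z = 3/2 we can therefore write f(z) = g(z)/(z - 3/2) with g analytic at 3/2 and g(3/2) ≠ 0 (g is the numerator divided by the remaining denominator factors).

Hence z = 3/2 is a pole of order 1.

Final answer: 1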